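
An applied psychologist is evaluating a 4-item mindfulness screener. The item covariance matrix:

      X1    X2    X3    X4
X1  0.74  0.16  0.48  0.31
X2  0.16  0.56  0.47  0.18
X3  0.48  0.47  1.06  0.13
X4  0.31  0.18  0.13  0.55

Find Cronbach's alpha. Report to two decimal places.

ΣVar(i) = 0.74 + 0.56 + 1.06 + 0.55 = 2.91
Σ_{i<j} σ_ij = 1.73
σ²_T = 2.91 + 2 × 1.73 = 6.37
α = (k/(k−1))·(1 − ΣVar(i)/σ²_T) = (4/3)·(1 − 2.91/6.37) = 0.72

Cronbach's alpha = 0.72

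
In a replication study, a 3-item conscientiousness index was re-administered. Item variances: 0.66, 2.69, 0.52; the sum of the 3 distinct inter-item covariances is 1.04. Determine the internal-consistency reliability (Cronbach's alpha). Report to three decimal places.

α = 0.524

ΣVar(i) = 0.66 + 2.69 + 0.52 = 3.87
Sum of distinct covariances = 1.04
Var(T) = ΣVar(i) + 2·Σcov = 3.87 + 2 × 1.04 = 5.95
α = (3/2)·(1 − 3.87/5.95) = 0.524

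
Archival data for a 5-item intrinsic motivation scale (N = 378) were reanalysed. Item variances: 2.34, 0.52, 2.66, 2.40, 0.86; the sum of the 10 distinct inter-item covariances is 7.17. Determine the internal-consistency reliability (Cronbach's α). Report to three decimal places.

α = 0.775

ΣVar(i) = 2.34 + 0.52 + 2.66 + 2.40 + 0.86 = 8.78
Sum of distinct covariances = 7.17
total variance = ΣVar(i) + 2·Σcov = 8.78 + 2 × 7.17 = 23.12
α = (5/4)·(1 − 8.78/23.12) = 0.775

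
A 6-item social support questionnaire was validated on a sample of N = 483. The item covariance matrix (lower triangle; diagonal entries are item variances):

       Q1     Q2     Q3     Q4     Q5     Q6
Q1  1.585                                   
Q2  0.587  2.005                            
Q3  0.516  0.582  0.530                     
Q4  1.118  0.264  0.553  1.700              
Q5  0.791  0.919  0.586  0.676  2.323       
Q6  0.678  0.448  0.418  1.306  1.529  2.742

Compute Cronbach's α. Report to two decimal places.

Σσ²ᵢ = 1.585 + 2.005 + 0.530 + 1.700 + 2.323 + 2.742 = 10.885
Σ_{i<j} σ_ij = 10.971
total variance = 10.885 + 2 × 10.971 = 32.827
α = (k/(k−1))·(1 − Σσ²ᵢ/total variance) = (6/5)·(1 − 10.885/32.827) = 0.80

Cronbach's α = 0.80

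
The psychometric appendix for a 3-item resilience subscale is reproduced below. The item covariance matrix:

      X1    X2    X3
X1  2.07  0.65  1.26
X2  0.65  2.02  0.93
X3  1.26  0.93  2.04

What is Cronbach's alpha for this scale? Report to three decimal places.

Cronbach's alpha = 0.721

Σσ²ᵢ = 2.07 + 2.02 + 2.04 = 6.13
Sum of the distinct covariances = 2.84
σ²_T = 6.13 + 2 × 2.84 = 11.81
α = (k/(k−1))·(1 − Σσ²ᵢ/σ²_T) = (3/2)·(1 − 6.13/11.81) = 0.721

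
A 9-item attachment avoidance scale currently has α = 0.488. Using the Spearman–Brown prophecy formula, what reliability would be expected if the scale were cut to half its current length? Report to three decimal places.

predicted reliability = 0.323

Length factor m = 1/2
α' = m·α / (1 − (1−m)·α)
   = 1/2 × 0.488 / (1 − (1 − 1/2) × 0.488)
   = 0.2440 / 0.7560 = 0.323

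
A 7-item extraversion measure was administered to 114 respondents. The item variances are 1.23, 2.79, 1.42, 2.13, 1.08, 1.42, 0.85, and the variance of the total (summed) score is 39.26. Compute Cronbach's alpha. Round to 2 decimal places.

ΣVar(i) = 1.23 + 2.79 + 1.42 + 2.13 + 1.08 + 1.42 + 0.85 = 10.92
α = (k/(k−1))·(1 − ΣVar(i)/σ²_total) = (7/6)·(1 − 10.92/39.26) = 0.84

Cronbach's alpha = 0.84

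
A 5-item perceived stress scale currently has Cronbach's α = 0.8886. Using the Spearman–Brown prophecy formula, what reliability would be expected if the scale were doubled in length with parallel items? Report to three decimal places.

predicted reliability = 0.941

Length factor m = 2
α' = m·α / (1 + (m−1)·α)
   = 2 × 0.8886 / (1 + (2 − 1) × 0.8886)
   = 1.7772 / 1.8886 = 0.941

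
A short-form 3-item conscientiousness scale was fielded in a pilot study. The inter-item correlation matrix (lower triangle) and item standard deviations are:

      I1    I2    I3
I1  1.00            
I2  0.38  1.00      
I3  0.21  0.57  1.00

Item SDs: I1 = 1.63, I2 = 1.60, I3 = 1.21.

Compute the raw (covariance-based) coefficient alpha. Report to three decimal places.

coefficient alpha = 0.643

Σσ²ᵢ = 1.63² + 1.60² + 1.21² = 6.6810
Covariances σ_ij = r_ij · s_i · s_j:
  σ(I1,I2) = 0.38 × 1.63 × 1.60 = 0.9910
  σ(I1,I3) = 0.21 × 1.63 × 1.21 = 0.4142
  σ(I2,I3) = 0.57 × 1.60 × 1.21 = 1.1035
σ²_T = Σσ²ᵢ + 2·Σσ_ij = 6.6810 + 2 × 2.5087 = 11.6984
α = (3/2)·(1 − 6.6810/11.6984) = 0.643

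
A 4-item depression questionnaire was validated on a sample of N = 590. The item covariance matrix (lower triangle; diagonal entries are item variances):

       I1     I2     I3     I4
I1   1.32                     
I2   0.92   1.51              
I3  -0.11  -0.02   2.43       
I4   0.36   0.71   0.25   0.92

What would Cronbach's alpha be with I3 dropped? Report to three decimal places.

Cronbach's alpha = 0.772

Remaining items: I1, I2, I4 (k = 3).
Σσᵢ² = 1.32 + 1.51 + 0.92 = 3.75
total variance = 3.75 + 2 × 1.99 = 7.73
α (item deleted) = (3/2)·(1 − 3.75/7.73) = 0.772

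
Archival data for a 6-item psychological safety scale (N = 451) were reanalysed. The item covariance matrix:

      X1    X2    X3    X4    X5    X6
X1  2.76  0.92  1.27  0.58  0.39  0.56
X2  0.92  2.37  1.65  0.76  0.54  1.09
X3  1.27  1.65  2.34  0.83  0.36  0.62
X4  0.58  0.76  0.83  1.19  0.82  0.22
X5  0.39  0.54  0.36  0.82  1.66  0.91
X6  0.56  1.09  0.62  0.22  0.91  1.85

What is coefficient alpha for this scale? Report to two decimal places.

Σσᵢ² = 2.76 + 2.37 + 2.34 + 1.19 + 1.66 + 1.85 = 12.17
Σ_{i<j} σ_ij = 11.52
σ²_total = 12.17 + 2 × 11.52 = 35.21
α = (k/(k−1))·(1 − Σσᵢ²/σ²_total) = (6/5)·(1 − 12.17/35.21) = 0.79

α = 0.79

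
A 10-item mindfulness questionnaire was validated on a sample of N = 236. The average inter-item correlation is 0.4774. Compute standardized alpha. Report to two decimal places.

Standardized α = k·r̄ / (1 + (k−1)·r̄) = 10 × 0.4774 / (1 + 9 × 0.4774)
  = 4.7740 / 5.2966 = 0.90

α = 0.90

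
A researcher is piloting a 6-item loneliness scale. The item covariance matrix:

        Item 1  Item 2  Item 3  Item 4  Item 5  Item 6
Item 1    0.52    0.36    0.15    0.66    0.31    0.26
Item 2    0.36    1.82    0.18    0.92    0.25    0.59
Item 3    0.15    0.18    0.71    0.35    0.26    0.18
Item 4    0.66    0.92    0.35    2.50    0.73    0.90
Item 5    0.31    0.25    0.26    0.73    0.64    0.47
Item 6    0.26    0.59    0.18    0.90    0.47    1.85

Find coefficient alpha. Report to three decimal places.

coefficient alpha = 0.744

Σσ²ᵢ = 0.52 + 1.82 + 0.71 + 2.50 + 0.64 + 1.85 = 8.04
Σ_{i<j} σ_ij = 6.57
total variance = 8.04 + 2 × 6.57 = 21.18
α = (k/(k−1))·(1 − Σσ²ᵢ/total variance) = (6/5)·(1 − 8.04/21.18) = 0.744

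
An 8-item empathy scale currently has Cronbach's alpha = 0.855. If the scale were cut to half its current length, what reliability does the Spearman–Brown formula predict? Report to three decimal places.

predicted reliability = 0.747

Length factor m = 1/2
α' = m·α / (1 − (1−m)·α)
   = 1/2 × 0.855 / (1 − (1 − 1/2) × 0.855)
   = 0.4275 / 0.5725 = 0.747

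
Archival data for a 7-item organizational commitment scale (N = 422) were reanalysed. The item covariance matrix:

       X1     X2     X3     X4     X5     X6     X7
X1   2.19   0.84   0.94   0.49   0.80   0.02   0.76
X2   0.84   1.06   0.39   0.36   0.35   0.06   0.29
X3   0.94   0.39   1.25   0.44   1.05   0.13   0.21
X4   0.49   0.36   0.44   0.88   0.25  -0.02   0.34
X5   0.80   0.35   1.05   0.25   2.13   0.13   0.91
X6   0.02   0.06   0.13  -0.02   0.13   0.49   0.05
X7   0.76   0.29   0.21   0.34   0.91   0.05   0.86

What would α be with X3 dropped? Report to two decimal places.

Remaining items: X1, X2, X4, X5, X6, X7 (k = 6).
Σσ²ᵢ = 2.19 + 1.06 + 0.88 + 2.13 + 0.49 + 0.86 = 7.61
Var(T) = 7.61 + 2 × 5.63 = 18.87
α (item deleted) = (6/5)·(1 − 7.61/18.87) = 0.72

α = 0.72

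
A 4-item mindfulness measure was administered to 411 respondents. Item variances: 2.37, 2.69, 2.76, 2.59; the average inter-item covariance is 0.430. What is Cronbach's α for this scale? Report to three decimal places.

α = 0.442

ΣVar(i) = 2.37 + 2.69 + 2.76 + 2.59 = 10.41
Sum of the 6 distinct covariances = 6 × 0.430 = 2.580
total variance = ΣVar(i) + 2·Σcov = 10.41 + 2 × 2.580 = 15.570
α = (4/3)·(1 − 10.41/15.570) = 0.442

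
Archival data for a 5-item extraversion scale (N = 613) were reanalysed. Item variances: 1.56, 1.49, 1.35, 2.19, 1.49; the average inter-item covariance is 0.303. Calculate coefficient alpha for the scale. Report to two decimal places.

α = 0.54

ΣVar(i) = 1.56 + 1.49 + 1.35 + 2.19 + 1.49 = 8.08
Sum of the 10 distinct covariances = 10 × 0.303 = 3.030
total variance = ΣVar(i) + 2·Σcov = 8.08 + 2 × 3.030 = 14.140
α = (5/4)·(1 − 8.08/14.140) = 0.54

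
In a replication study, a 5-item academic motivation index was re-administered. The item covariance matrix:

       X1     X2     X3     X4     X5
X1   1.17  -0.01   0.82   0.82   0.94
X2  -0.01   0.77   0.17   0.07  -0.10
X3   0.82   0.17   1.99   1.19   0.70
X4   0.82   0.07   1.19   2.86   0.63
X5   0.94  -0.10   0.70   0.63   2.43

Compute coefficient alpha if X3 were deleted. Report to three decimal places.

Remaining items: X1, X2, X4, X5 (k = 4).
sum of item variances = 1.17 + 0.77 + 2.86 + 2.43 = 7.23
Var(T) = 7.23 + 2 × 2.35 = 11.93
α (item deleted) = (4/3)·(1 − 7.23/11.93) = 0.525

α = 0.525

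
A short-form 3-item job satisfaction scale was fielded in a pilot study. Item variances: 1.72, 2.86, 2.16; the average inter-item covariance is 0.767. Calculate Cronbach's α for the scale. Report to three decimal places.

Σσᵢ² = 1.72 + 2.86 + 2.16 = 6.74
Sum of the 3 distinct covariances = 3 × 0.767 = 2.301
total variance = Σσᵢ² + 2·Σcov = 6.74 + 2 × 2.301 = 11.342
α = (3/2)·(1 − 6.74/11.342) = 0.609

α = 0.609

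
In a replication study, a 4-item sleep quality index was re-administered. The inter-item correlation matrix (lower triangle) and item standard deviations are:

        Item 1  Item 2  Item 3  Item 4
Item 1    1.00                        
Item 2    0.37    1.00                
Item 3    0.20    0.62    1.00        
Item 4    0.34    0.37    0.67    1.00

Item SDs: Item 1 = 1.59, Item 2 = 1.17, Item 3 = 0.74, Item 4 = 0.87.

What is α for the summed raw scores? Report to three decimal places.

Σσ²ᵢ = 1.59² + 1.17² + 0.74² + 0.87² = 5.2015
Covariances σ_ij = r_ij · s_i · s_j:
  σ(Item 1,Item 2) = 0.37 × 1.59 × 1.17 = 0.6883
  σ(Item 1,Item 3) = 0.20 × 1.59 × 0.74 = 0.2353
  σ(Item 1,Item 4) = 0.34 × 1.59 × 0.87 = 0.4703
  σ(Item 2,Item 3) = 0.62 × 1.17 × 0.74 = 0.5368
  σ(Item 2,Item 4) = 0.37 × 1.17 × 0.87 = 0.3766
  σ(Item 3,Item 4) = 0.67 × 0.74 × 0.87 = 0.4313
σ²_T = Σσ²ᵢ + 2·Σσ_ij = 5.2015 + 2 × 2.7386 = 10.6787
α = (4/3)·(1 − 5.2015/10.6787) = 0.684

α = 0.684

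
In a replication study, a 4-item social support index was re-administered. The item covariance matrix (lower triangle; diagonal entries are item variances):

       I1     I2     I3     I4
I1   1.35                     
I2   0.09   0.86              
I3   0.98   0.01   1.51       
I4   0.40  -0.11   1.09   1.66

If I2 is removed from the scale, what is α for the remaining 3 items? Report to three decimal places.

Remaining items: I1, I3, I4 (k = 3).
ΣVar(i) = 1.35 + 1.51 + 1.66 = 4.52
σ²_T = 4.52 + 2 × 2.47 = 9.46
α (item deleted) = (3/2)·(1 − 4.52/9.46) = 0.783

α = 0.783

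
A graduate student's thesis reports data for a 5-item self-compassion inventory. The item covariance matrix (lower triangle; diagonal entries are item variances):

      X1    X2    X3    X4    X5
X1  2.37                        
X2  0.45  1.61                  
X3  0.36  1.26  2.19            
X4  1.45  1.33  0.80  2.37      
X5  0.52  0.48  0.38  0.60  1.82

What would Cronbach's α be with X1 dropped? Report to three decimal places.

Cronbach's α = 0.731

Remaining items: X2, X3, X4, X5 (k = 4).
Σσ²ᵢ = 1.61 + 2.19 + 2.37 + 1.82 = 7.99
σ²_total = 7.99 + 2 × 4.85 = 17.69
α (item deleted) = (4/3)·(1 − 7.99/17.69) = 0.731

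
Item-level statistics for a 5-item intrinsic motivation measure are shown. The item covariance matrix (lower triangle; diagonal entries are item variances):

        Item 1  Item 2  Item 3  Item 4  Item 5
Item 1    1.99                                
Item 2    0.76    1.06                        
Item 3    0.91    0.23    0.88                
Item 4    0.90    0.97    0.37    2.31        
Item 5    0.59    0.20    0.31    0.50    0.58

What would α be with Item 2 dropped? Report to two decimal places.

α = 0.74

Remaining items: Item 1, Item 3, Item 4, Item 5 (k = 4).
Σσᵢ² = 1.99 + 0.88 + 2.31 + 0.58 = 5.76
total variance = 5.76 + 2 × 3.58 = 12.92
α (item deleted) = (4/3)·(1 − 5.76/12.92) = 0.74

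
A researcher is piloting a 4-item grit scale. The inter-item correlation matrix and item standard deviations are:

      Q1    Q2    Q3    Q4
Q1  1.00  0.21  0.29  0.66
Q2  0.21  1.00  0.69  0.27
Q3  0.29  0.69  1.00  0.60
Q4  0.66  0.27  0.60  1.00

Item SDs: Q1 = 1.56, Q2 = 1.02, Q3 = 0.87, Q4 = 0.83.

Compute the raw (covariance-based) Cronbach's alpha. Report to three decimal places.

Σσ²ᵢ = 1.56² + 1.02² + 0.87² + 0.83² = 4.9198
Covariances σ_ij = r_ij · s_i · s_j:
  σ(Q1,Q2) = 0.21 × 1.56 × 1.02 = 0.3342
  σ(Q1,Q3) = 0.29 × 1.56 × 0.87 = 0.3936
  σ(Q1,Q4) = 0.66 × 1.56 × 0.83 = 0.8546
  σ(Q2,Q3) = 0.69 × 1.02 × 0.87 = 0.6123
  σ(Q2,Q4) = 0.27 × 1.02 × 0.83 = 0.2286
  σ(Q3,Q4) = 0.60 × 0.87 × 0.83 = 0.4333
σ²_T = Σσ²ᵢ + 2·Σσ_ij = 4.9198 + 2 × 2.8566 = 10.6330
α = (4/3)·(1 − 4.9198/10.6330) = 0.716

Cronbach's alpha = 0.716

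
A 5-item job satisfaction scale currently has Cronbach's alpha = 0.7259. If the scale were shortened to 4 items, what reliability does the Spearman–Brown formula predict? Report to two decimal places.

predicted reliability = 0.68

Length factor m = 4/5 = 0.8000
α' = m·α / (1 − (1−m)·α)
   = 4/5 × 0.7259 / (1 − (1 − 4/5) × 0.7259)
   = 0.5807 / 0.8548 = 0.68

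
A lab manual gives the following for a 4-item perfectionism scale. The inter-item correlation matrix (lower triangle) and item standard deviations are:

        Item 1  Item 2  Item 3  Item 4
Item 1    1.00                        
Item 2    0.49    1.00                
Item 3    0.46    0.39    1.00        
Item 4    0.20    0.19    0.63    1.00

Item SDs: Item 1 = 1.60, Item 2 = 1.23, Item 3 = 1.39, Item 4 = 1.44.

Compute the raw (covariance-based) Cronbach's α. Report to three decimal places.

Σσ²ᵢ = 1.60² + 1.23² + 1.39² + 1.44² = 8.0786
Covariances σ_ij = r_ij · s_i · s_j:
  σ(Item 1,Item 2) = 0.49 × 1.60 × 1.23 = 0.9643
  σ(Item 1,Item 3) = 0.46 × 1.60 × 1.39 = 1.0230
  σ(Item 1,Item 4) = 0.20 × 1.60 × 1.44 = 0.4608
  σ(Item 2,Item 3) = 0.39 × 1.23 × 1.39 = 0.6668
  σ(Item 2,Item 4) = 0.19 × 1.23 × 1.44 = 0.3365
  σ(Item 3,Item 4) = 0.63 × 1.39 × 1.44 = 1.2610
σ²_T = Σσ²ᵢ + 2·Σσ_ij = 8.0786 + 2 × 4.7124 = 17.5034
α = (4/3)·(1 − 8.0786/17.5034) = 0.718

Cronbach's α = 0.718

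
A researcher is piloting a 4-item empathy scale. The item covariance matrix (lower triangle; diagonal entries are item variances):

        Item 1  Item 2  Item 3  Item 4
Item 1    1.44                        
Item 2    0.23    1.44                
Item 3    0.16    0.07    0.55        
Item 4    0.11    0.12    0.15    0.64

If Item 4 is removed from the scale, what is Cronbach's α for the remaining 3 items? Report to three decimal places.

Cronbach's α = 0.317

Remaining items: Item 1, Item 2, Item 3 (k = 3).
sum of item variances = 1.44 + 1.44 + 0.55 = 3.43
σ²_total = 3.43 + 2 × 0.46 = 4.35
α (item deleted) = (3/2)·(1 − 3.43/4.35) = 0.317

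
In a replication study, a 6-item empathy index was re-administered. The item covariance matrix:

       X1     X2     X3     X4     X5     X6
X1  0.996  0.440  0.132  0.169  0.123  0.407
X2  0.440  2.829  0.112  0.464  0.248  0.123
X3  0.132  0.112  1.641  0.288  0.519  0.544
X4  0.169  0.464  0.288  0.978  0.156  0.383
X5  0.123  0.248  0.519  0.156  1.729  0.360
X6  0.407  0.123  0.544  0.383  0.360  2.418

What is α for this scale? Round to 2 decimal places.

α = 0.55

Σσᵢ² = 0.996 + 2.829 + 1.641 + 0.978 + 1.729 + 2.418 = 10.591
Sum of off-diagonal covariances = 4.468
σ²_total = 10.591 + 2 × 4.468 = 19.527
α = (k/(k−1))·(1 − Σσᵢ²/σ²_total) = (6/5)·(1 − 10.591/19.527) = 0.55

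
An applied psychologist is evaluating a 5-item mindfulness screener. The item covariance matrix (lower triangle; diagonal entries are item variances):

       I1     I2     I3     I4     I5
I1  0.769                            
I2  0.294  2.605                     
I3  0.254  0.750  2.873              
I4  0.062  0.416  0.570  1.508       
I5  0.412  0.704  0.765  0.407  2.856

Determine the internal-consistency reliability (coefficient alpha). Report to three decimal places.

Σσᵢ² = 0.769 + 2.605 + 2.873 + 1.508 + 2.856 = 10.611
Sum of off-diagonal covariances = 4.634
σ²_T = 10.611 + 2 × 4.634 = 19.879
α = (k/(k−1))·(1 − Σσᵢ²/σ²_T) = (5/4)·(1 − 10.611/19.879) = 0.583

coefficient alpha = 0.583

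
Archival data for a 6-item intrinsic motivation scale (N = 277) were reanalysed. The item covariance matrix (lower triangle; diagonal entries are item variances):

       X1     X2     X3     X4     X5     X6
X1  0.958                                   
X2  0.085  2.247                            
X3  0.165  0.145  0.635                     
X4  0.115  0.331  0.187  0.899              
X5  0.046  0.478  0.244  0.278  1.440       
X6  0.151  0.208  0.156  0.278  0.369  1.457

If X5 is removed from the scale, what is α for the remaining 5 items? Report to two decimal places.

Remaining items: X1, X2, X3, X4, X6 (k = 5).
ΣVar(i) = 0.958 + 2.247 + 0.635 + 0.899 + 1.457 = 6.196
σ²_total = 6.196 + 2 × 1.821 = 9.838
α (item deleted) = (5/4)·(1 − 6.196/9.838) = 0.46

α = 0.46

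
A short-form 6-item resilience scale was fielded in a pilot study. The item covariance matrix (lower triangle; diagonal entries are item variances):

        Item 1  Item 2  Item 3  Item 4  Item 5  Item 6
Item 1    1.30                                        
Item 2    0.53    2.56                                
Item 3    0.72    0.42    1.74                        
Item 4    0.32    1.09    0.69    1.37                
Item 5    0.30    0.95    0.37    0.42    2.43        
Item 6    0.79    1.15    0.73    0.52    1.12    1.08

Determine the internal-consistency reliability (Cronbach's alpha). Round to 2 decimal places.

Cronbach's alpha = 0.79

Σσ²ᵢ = 1.30 + 2.56 + 1.74 + 1.37 + 2.43 + 1.08 = 10.48
Sum of the distinct covariances = 10.12
σ²_T = 10.48 + 2 × 10.12 = 30.72
α = (k/(k−1))·(1 − Σσ²ᵢ/σ²_T) = (6/5)·(1 − 10.48/30.72) = 0.79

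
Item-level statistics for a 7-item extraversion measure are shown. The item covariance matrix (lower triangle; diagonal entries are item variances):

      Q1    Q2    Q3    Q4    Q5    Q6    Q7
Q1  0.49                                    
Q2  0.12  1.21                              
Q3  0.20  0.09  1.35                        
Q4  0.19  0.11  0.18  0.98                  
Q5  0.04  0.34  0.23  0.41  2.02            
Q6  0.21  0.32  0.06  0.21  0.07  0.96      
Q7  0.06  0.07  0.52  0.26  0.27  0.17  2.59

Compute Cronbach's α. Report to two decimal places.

Cronbach's α = 0.54

Σσᵢ² = 0.49 + 1.21 + 1.35 + 0.98 + 2.02 + 0.96 + 2.59 = 9.60
Sum of the distinct covariances = 4.13
Var(T) = 9.60 + 2 × 4.13 = 17.86
α = (k/(k−1))·(1 − Σσᵢ²/Var(T)) = (7/6)·(1 − 9.60/17.86) = 0.54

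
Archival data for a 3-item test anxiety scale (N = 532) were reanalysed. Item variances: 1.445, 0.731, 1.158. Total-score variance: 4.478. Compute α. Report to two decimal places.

α = 0.38

ΣVar(i) = 1.445 + 0.731 + 1.158 = 3.334
α = (k/(k−1))·(1 − ΣVar(i)/total variance) = (3/2)·(1 − 3.334/4.478) = 0.38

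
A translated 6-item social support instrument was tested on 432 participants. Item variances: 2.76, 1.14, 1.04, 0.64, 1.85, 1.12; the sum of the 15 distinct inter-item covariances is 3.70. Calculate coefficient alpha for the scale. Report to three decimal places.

α = 0.557

Σσ²ᵢ = 2.76 + 1.14 + 1.04 + 0.64 + 1.85 + 1.12 = 8.55
Sum of distinct covariances = 3.70
total variance = Σσ²ᵢ + 2·Σcov = 8.55 + 2 × 3.70 = 15.95
α = (6/5)·(1 − 8.55/15.95) = 0.557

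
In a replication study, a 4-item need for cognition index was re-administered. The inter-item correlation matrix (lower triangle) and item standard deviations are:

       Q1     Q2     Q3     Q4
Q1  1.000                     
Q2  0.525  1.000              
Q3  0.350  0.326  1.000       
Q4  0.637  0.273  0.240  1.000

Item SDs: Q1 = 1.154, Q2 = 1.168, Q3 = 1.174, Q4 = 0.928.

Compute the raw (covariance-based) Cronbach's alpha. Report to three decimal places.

Cronbach's alpha = 0.717

Σσ²ᵢ = 1.154² + 1.168² + 1.174² + 0.928² = 4.9354
Covariances σ_ij = r_ij · s_i · s_j:
  σ(Q1,Q2) = 0.525 × 1.154 × 1.168 = 0.7076
  σ(Q1,Q3) = 0.350 × 1.154 × 1.174 = 0.4742
  σ(Q1,Q4) = 0.637 × 1.154 × 0.928 = 0.6822
  σ(Q2,Q3) = 0.326 × 1.168 × 1.174 = 0.4470
  σ(Q2,Q4) = 0.273 × 1.168 × 0.928 = 0.2959
  σ(Q3,Q4) = 0.240 × 1.174 × 0.928 = 0.2615
σ²_T = Σσ²ᵢ + 2·Σσ_ij = 4.9354 + 2 × 2.8684 = 10.6722
α = (4/3)·(1 − 4.9354/10.6722) = 0.717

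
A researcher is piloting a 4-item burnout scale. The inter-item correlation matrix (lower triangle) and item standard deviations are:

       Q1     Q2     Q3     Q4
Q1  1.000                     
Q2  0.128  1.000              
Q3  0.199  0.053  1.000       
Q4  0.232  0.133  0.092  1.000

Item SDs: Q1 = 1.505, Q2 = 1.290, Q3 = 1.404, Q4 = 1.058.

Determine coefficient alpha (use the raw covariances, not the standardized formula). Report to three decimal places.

coefficient alpha = 0.390

Σσ²ᵢ = 1.505² + 1.290² + 1.404² + 1.058² = 7.0197
Covariances σ_ij = r_ij · s_i · s_j:
  σ(Q1,Q2) = 0.128 × 1.505 × 1.290 = 0.2485
  σ(Q1,Q3) = 0.199 × 1.505 × 1.404 = 0.4205
  σ(Q1,Q4) = 0.232 × 1.505 × 1.058 = 0.3694
  σ(Q2,Q3) = 0.053 × 1.290 × 1.404 = 0.0960
  σ(Q2,Q4) = 0.133 × 1.290 × 1.058 = 0.1815
  σ(Q3,Q4) = 0.092 × 1.404 × 1.058 = 0.1367
σ²_T = Σσ²ᵢ + 2·Σσ_ij = 7.0197 + 2 × 1.4526 = 9.9249
α = (4/3)·(1 − 7.0197/9.9249) = 0.390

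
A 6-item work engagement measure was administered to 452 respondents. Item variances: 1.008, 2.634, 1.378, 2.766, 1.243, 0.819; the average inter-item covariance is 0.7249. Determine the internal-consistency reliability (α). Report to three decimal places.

ΣVar(i) = 1.008 + 2.634 + 1.378 + 2.766 + 1.243 + 0.819 = 9.848
Sum of the 15 distinct covariances = 15 × 0.7249 = 10.8735
σ²_total = ΣVar(i) + 2·Σcov = 9.848 + 2 × 10.8735 = 31.5950
α = (6/5)·(1 − 9.848/31.5950) = 0.826

α = 0.826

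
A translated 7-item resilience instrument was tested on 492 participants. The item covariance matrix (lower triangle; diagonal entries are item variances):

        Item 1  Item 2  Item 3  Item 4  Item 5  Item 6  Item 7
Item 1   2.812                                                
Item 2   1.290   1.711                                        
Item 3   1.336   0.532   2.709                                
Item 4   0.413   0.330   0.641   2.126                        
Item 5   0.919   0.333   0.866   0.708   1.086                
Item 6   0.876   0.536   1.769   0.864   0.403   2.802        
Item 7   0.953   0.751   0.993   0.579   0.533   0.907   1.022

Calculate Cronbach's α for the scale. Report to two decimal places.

Cronbach's α = 0.81

ΣVar(i) = 2.812 + 1.711 + 2.709 + 2.126 + 1.086 + 2.802 + 1.022 = 14.268
Sum of the distinct covariances = 16.532
σ²_T = 14.268 + 2 × 16.532 = 47.332
α = (k/(k−1))·(1 − ΣVar(i)/σ²_T) = (7/6)·(1 − 14.268/47.332) = 0.81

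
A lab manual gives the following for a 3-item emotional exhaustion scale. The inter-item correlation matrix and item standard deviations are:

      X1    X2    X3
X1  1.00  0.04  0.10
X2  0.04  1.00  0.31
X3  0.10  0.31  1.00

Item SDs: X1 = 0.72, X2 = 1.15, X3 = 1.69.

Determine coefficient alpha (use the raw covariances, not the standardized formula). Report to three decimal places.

coefficient alpha = 0.366

Σσ²ᵢ = 0.72² + 1.15² + 1.69² = 4.6970
Covariances σ_ij = r_ij · s_i · s_j:
  σ(X1,X2) = 0.04 × 0.72 × 1.15 = 0.0331
  σ(X1,X3) = 0.10 × 0.72 × 1.69 = 0.1217
  σ(X2,X3) = 0.31 × 1.15 × 1.69 = 0.6025
σ²_T = Σσ²ᵢ + 2·Σσ_ij = 4.6970 + 2 × 0.7573 = 6.2116
α = (3/2)·(1 − 4.6970/6.2116) = 0.366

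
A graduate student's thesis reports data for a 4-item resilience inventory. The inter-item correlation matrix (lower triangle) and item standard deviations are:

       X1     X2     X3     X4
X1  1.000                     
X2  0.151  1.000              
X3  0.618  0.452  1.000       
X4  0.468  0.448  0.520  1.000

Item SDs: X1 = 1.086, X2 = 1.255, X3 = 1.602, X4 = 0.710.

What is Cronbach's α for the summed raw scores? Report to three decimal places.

Σσ²ᵢ = 1.086² + 1.255² + 1.602² + 0.710² = 5.8249
Covariances σ_ij = r_ij · s_i · s_j:
  σ(X1,X2) = 0.151 × 1.086 × 1.255 = 0.2058
  σ(X1,X3) = 0.618 × 1.086 × 1.602 = 1.0752
  σ(X1,X4) = 0.468 × 1.086 × 0.710 = 0.3609
  σ(X2,X3) = 0.452 × 1.255 × 1.602 = 0.9088
  σ(X2,X4) = 0.448 × 1.255 × 0.710 = 0.3992
  σ(X3,X4) = 0.520 × 1.602 × 0.710 = 0.5915
σ²_T = Σσ²ᵢ + 2·Σσ_ij = 5.8249 + 2 × 3.5414 = 12.9077
α = (4/3)·(1 − 5.8249/12.9077) = 0.732

α = 0.732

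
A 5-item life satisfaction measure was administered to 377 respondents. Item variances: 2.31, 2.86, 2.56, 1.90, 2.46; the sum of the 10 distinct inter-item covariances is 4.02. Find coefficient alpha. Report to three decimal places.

α = 0.499

Σσ²ᵢ = 2.31 + 2.86 + 2.56 + 1.90 + 2.46 = 12.09
Sum of distinct covariances = 4.02
Var(T) = Σσ²ᵢ + 2·Σcov = 12.09 + 2 × 4.02 = 20.13
α = (5/4)·(1 − 12.09/20.13) = 0.499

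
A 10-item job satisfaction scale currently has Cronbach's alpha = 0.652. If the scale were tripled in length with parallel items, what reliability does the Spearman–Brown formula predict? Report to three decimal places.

predicted reliability = 0.849

Length factor m = 3
α' = m·α / (1 + (m−1)·α)
   = 3 × 0.652 / (1 + (3 − 1) × 0.652)
   = 1.9560 / 2.3040 = 0.849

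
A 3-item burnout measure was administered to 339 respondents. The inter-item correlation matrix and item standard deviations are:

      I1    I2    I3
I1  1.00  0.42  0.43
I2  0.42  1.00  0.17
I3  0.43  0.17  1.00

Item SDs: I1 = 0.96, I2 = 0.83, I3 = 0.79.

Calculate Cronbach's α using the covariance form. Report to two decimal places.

α = 0.61

Σσ²ᵢ = 0.96² + 0.83² + 0.79² = 2.2346
Covariances σ_ij = r_ij · s_i · s_j:
  σ(I1,I2) = 0.42 × 0.96 × 0.83 = 0.3347
  σ(I1,I3) = 0.43 × 0.96 × 0.79 = 0.3261
  σ(I2,I3) = 0.17 × 0.83 × 0.79 = 0.1115
σ²_T = Σσ²ᵢ + 2·Σσ_ij = 2.2346 + 2 × 0.7723 = 3.7792
α = (3/2)·(1 − 2.2346/3.7792) = 0.61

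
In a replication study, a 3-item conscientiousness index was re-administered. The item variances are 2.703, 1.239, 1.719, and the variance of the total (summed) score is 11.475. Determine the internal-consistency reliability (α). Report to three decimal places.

Σσ²ᵢ = 2.703 + 1.239 + 1.719 = 5.661
α = (k/(k−1))·(1 − Σσ²ᵢ/total variance) = (3/2)·(1 − 5.661/11.475) = 0.760

α = 0.760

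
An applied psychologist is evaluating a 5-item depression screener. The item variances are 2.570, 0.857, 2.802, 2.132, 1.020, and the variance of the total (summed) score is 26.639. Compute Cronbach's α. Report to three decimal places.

Cronbach's α = 0.810

sum of item variances = 2.570 + 0.857 + 2.802 + 2.132 + 1.020 = 9.381
α = (k/(k−1))·(1 − sum of item variances/σ²_total) = (5/4)·(1 − 9.381/26.639) = 0.810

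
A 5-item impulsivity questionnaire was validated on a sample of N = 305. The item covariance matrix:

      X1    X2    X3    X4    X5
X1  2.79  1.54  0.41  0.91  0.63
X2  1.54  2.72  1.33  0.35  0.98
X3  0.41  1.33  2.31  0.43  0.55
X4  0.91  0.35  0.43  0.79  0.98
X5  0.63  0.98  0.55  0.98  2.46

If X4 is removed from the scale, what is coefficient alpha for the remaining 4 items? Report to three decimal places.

Remaining items: X1, X2, X3, X5 (k = 4).
Σσ²ᵢ = 2.79 + 2.72 + 2.31 + 2.46 = 10.28
σ²_total = 10.28 + 2 × 5.44 = 21.16
α (item deleted) = (4/3)·(1 − 10.28/21.16) = 0.686

α = 0.686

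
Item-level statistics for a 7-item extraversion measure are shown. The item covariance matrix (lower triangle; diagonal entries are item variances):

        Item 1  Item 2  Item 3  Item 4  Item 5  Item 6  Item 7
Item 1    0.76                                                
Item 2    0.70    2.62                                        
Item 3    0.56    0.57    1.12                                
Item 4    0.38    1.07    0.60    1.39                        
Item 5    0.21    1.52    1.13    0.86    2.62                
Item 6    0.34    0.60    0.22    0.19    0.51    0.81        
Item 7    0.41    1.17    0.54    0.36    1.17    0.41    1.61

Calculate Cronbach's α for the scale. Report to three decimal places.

Σσᵢ² = 0.76 + 2.62 + 1.12 + 1.39 + 2.62 + 0.81 + 1.61 = 10.93
Sum of off-diagonal covariances = 13.52
σ²_total = 10.93 + 2 × 13.52 = 37.97
α = (k/(k−1))·(1 − Σσᵢ²/σ²_total) = (7/6)·(1 − 10.93/37.97) = 0.831

Cronbach's α = 0.831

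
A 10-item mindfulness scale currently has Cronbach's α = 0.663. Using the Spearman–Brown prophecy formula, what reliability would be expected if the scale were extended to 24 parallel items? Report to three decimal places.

Length factor m = 24/10 = 2.4000
α' = m·α / (1 + (m−1)·α)
   = 24/10 × 0.663 / (1 + (24/10 − 1) × 0.663)
   = 1.5912 / 1.9282 = 0.825

predicted reliability = 0.825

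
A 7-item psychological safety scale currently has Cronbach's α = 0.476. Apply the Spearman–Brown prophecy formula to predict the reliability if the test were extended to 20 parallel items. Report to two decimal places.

Length factor m = 20/7 = 2.8571
α' = m·α / (1 + (m−1)·α)
   = 20/7 × 0.476 / (1 + (20/7 − 1) × 0.476)
   = 1.3600 / 1.8840 = 0.72

predicted reliability = 0.72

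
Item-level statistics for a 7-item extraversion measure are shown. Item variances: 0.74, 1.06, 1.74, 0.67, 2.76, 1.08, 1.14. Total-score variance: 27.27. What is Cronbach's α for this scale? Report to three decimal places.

α = 0.773

Σσ²ᵢ = 0.74 + 1.06 + 1.74 + 0.67 + 2.76 + 1.08 + 1.14 = 9.19
α = (k/(k−1))·(1 − Σσ²ᵢ/Var(T)) = (7/6)·(1 − 9.19/27.27) = 0.773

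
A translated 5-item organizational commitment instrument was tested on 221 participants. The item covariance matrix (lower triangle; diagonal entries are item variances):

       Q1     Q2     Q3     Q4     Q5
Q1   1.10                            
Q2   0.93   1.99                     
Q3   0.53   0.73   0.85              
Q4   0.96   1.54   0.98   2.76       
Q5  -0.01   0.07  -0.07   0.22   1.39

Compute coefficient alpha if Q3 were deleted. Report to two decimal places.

α = 0.67

Remaining items: Q1, Q2, Q4, Q5 (k = 4).
Σσ²ᵢ = 1.10 + 1.99 + 2.76 + 1.39 = 7.24
Var(T) = 7.24 + 2 × 3.71 = 14.66
α (item deleted) = (4/3)·(1 − 7.24/14.66) = 0.67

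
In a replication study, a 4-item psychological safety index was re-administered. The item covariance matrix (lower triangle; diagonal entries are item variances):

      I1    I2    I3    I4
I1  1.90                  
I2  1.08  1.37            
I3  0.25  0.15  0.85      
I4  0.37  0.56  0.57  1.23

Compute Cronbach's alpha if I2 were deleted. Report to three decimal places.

α = 0.561

Remaining items: I1, I3, I4 (k = 3).
Σσ²ᵢ = 1.90 + 0.85 + 1.23 = 3.98
Var(T) = 3.98 + 2 × 1.19 = 6.36
α (item deleted) = (3/2)·(1 − 3.98/6.36) = 0.561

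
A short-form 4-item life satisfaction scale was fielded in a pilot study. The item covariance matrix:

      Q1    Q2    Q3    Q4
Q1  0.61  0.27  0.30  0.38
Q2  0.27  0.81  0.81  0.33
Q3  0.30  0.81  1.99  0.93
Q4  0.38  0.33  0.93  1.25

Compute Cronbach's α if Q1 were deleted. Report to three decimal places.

α = 0.758

Remaining items: Q2, Q3, Q4 (k = 3).
Σσ²ᵢ = 0.81 + 1.99 + 1.25 = 4.05
σ²_total = 4.05 + 2 × 2.07 = 8.19
α (item deleted) = (3/2)·(1 − 4.05/8.19) = 0.758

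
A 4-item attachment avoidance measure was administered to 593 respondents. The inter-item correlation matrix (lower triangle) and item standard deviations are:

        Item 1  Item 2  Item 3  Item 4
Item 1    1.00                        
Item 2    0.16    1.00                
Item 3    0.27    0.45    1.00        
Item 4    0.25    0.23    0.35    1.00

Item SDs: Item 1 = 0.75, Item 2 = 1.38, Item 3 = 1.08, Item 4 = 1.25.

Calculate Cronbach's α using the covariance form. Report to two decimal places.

Σσ²ᵢ = 0.75² + 1.38² + 1.08² + 1.25² = 5.1958
Covariances σ_ij = r_ij · s_i · s_j:
  σ(Item 1,Item 2) = 0.16 × 0.75 × 1.38 = 0.1656
  σ(Item 1,Item 3) = 0.27 × 0.75 × 1.08 = 0.2187
  σ(Item 1,Item 4) = 0.25 × 0.75 × 1.25 = 0.2344
  σ(Item 2,Item 3) = 0.45 × 1.38 × 1.08 = 0.6707
  σ(Item 2,Item 4) = 0.23 × 1.38 × 1.25 = 0.3968
  σ(Item 3,Item 4) = 0.35 × 1.08 × 1.25 = 0.4725
σ²_T = Σσ²ᵢ + 2·Σσ_ij = 5.1958 + 2 × 2.1587 = 9.5132
α = (4/3)·(1 − 5.1958/9.5132) = 0.61

Cronbach's α = 0.61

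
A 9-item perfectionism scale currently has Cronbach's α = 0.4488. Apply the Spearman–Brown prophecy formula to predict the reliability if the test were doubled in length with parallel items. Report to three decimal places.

predicted reliability = 0.620

Length factor m = 2
α' = m·α / (1 + (m−1)·α)
   = 2 × 0.4488 / (1 + (2 − 1) × 0.4488)
   = 0.8976 / 1.4488 = 0.620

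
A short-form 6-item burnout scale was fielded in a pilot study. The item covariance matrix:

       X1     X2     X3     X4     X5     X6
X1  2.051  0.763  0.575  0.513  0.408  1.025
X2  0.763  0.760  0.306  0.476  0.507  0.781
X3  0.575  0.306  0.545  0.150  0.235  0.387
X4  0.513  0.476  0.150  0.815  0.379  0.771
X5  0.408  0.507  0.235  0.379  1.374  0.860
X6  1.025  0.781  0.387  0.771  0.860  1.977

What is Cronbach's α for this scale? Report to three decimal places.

Cronbach's α = 0.821

Σσ²ᵢ = 2.051 + 0.760 + 0.545 + 0.815 + 1.374 + 1.977 = 7.522
Σ_{i<j} σ_ij = 8.136
Var(T) = 7.522 + 2 × 8.136 = 23.794
α = (k/(k−1))·(1 − Σσ²ᵢ/Var(T)) = (6/5)·(1 − 7.522/23.794) = 0.821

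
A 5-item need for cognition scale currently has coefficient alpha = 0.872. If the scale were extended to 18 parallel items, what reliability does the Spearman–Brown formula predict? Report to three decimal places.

Length factor m = 18/5 = 3.6000
α' = m·α / (1 + (m−1)·α)
   = 18/5 × 0.872 / (1 + (18/5 − 1) × 0.872)
   = 3.1392 / 3.2672 = 0.961

predicted reliability = 0.961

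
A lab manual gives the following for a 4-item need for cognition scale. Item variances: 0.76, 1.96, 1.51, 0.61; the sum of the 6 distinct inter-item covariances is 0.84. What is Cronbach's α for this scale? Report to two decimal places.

Σσᵢ² = 0.76 + 1.96 + 1.51 + 0.61 = 4.84
Sum of distinct covariances = 0.84
σ²_T = Σσᵢ² + 2·Σcov = 4.84 + 2 × 0.84 = 6.52
α = (4/3)·(1 − 4.84/6.52) = 0.34

Cronbach's α = 0.34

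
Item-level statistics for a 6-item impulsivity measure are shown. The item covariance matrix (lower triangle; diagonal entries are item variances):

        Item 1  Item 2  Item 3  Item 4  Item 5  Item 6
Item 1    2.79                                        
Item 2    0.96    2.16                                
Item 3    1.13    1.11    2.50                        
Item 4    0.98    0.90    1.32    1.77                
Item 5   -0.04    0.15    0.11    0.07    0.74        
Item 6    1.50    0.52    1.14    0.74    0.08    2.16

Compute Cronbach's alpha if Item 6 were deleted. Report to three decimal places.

Remaining items: Item 1, Item 2, Item 3, Item 4, Item 5 (k = 5).
sum of item variances = 2.79 + 2.16 + 2.50 + 1.77 + 0.74 = 9.96
total variance = 9.96 + 2 × 6.69 = 23.34
α (item deleted) = (5/4)·(1 − 9.96/23.34) = 0.717

α = 0.717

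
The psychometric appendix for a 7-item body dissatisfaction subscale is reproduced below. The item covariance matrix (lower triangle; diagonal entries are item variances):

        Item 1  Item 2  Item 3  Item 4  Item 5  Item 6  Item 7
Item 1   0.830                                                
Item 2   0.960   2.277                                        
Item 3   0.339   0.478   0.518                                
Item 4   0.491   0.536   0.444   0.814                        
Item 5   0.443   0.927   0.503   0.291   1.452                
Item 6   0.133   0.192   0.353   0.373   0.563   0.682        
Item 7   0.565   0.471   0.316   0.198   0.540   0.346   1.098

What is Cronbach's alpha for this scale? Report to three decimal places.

ΣVar(i) = 0.830 + 2.277 + 0.518 + 0.814 + 1.452 + 0.682 + 1.098 = 7.671
Σ_{i<j} σ_ij = 9.462
Var(T) = 7.671 + 2 × 9.462 = 26.595
α = (k/(k−1))·(1 − ΣVar(i)/Var(T)) = (7/6)·(1 − 7.671/26.595) = 0.830

α = 0.830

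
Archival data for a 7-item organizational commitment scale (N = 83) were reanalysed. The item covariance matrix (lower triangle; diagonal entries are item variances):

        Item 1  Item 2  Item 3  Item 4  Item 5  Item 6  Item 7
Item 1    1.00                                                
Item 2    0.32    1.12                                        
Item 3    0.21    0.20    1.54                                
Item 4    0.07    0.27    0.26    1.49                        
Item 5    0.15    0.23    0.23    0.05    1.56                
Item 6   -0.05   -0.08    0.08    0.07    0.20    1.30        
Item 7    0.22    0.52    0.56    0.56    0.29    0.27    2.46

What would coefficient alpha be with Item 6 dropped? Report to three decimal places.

Remaining items: Item 1, Item 2, Item 3, Item 4, Item 5, Item 7 (k = 6).
Σσᵢ² = 1.00 + 1.12 + 1.54 + 1.49 + 1.56 + 2.46 = 9.17
Var(T) = 9.17 + 2 × 4.14 = 17.45
α (item deleted) = (6/5)·(1 − 9.17/17.45) = 0.569

coefficient alpha = 0.569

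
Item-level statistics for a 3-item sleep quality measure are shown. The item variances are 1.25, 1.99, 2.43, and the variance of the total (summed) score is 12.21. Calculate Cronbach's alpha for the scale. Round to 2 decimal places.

Cronbach's alpha = 0.80

Σσᵢ² = 1.25 + 1.99 + 2.43 = 5.67
α = (k/(k−1))·(1 − Σσᵢ²/σ²_total) = (3/2)·(1 − 5.67/12.21) = 0.80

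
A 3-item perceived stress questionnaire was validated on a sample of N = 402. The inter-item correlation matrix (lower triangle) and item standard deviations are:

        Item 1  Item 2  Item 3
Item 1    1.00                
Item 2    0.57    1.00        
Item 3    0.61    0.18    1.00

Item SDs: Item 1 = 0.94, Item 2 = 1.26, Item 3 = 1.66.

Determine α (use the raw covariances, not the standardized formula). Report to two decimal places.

Σσ²ᵢ = 0.94² + 1.26² + 1.66² = 5.2268
Covariances σ_ij = r_ij · s_i · s_j:
  σ(Item 1,Item 2) = 0.57 × 0.94 × 1.26 = 0.6751
  σ(Item 1,Item 3) = 0.61 × 0.94 × 1.66 = 0.9518
  σ(Item 2,Item 3) = 0.18 × 1.26 × 1.66 = 0.3765
σ²_T = Σσ²ᵢ + 2·Σσ_ij = 5.2268 + 2 × 2.0034 = 9.2336
α = (3/2)·(1 − 5.2268/9.2336) = 0.65

α = 0.65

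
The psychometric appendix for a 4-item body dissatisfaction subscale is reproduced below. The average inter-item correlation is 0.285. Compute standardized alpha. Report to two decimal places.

Standardized α = k·r̄ / (1 + (k−1)·r̄) = 4 × 0.285 / (1 + 3 × 0.285)
  = 1.1400 / 1.8550 = 0.61

standardized alpha = 0.61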